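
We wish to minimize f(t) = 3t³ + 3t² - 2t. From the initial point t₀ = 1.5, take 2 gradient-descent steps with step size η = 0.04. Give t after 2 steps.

0.331084

f′(t) = 9t² + 6t - 2
t₁ = 1.5 − 0.04·27.25 = 0.41
t₂ = 0.41 − 0.04·1.9729 = 0.331084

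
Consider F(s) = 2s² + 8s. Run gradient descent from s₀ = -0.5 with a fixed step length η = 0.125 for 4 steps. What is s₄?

F′(s) = 4s + 8
Step 1: F′(-0.5) = 6; s₁ = -0.5 − 0.125·6 = -1.25
Step 2: F′(-1.25) = 3; s₂ = -1.25 − 0.125·3 = -1.625
Step 3: F′(-1.625) = 1.5; s₃ = -1.625 − 0.125·1.5 = -1.8125
Step 4: F′(-1.8125) = 0.75; s₄ = -1.8125 − 0.125·0.75 = -1.90625

-1.90625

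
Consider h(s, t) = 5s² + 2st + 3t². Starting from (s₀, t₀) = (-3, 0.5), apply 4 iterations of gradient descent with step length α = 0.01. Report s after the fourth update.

-2.00548416

∇h = (10s + 2t, 2s + 6t)
(s₁, t₁) = (-3, 0.5) − 0.01·(-29, -3) = (-2.71, 0.53)
(s₂, t₂) = (-2.71, 0.53) − 0.01·(-26.04, -2.24) = (-2.4496, 0.5524)
(s₃, t₃) = (-2.4496, 0.5524) − 0.01·(-23.3912, -1.5848) = (-2.215688, 0.568248)
(s₄, t₄) = (-2.215688, 0.568248) − 0.01·(-21.020384, -1.021888) = (-2.00548416, 0.57846688)
s = -2.00548416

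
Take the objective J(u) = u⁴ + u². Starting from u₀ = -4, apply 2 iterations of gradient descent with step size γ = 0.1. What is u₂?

J′(u) = 4u³ + 2u
Step 1: J′(-4) = -264; u₁ = -4 − 0.1·(-264) = 22.4
Step 2: J′(22.4) = 45002.496; u₂ = 22.4 − 0.1·45002.496 = -4477.8496

-4477.8496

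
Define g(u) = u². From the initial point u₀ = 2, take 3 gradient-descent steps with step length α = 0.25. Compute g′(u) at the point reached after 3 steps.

0.5

g′(u) = 2u
u₁ = 2 − 0.25·4 = 1
u₂ = 1 − 0.25·2 = 0.5
u₃ = 0.5 − 0.25·1 = 0.25
g′(u) at (0.25) = 0.5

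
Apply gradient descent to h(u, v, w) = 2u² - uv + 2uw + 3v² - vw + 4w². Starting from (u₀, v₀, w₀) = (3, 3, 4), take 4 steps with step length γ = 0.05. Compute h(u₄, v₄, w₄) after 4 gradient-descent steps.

5.6953618075

∇h = (4u - v + 2w, -u + 6v - w, 2u - v + 8w)
(u₁, v₁, w₁) = (3, 3, 4) − 0.05·(17, 11, 35) = (2.15, 2.45, 2.25)
(u₂, v₂, w₂) = (2.15, 2.45, 2.25) − 0.05·(10.65, 10.3, 19.85) = (1.6175, 1.935, 1.2575)
(u₃, v₃, w₃) = (1.6175, 1.935, 1.2575) − 0.05·(7.05, 8.735, 11.36) = (1.265, 1.49825, 0.6895)
(u₄, v₄, w₄) = (1.265, 1.49825, 0.6895) − 0.05·(4.94075, 7.035, 6.54775) = (1.0179625, 1.1465, 0.3621125)
h(1.0179625, 1.1465, 0.3621125) = 5.6953618075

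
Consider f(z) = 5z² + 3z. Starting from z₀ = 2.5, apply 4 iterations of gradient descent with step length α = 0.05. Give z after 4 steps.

f′(z) = 10z + 3
z₁ = 2.5 − 0.05·28 = 1.1
z₂ = 1.1 − 0.05·14 = 0.4
z₃ = 0.4 − 0.05·7 = 0.05
z₄ = 0.05 − 0.05·3.5 = -0.125

-0.125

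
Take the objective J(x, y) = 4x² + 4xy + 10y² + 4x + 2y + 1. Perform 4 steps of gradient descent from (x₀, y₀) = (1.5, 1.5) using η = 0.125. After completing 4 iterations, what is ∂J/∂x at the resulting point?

92.125

∇J = (8x + 4y + 4, 4x + 20y + 2)
(x₁, y₁) = (1.5, 1.5) − 0.125·(22, 38) = (-1.25, -3.25)
(x₂, y₂) = (-1.25, -3.25) − 0.125·(-19, -68) = (1.125, 5.25)
(x₃, y₃) = (1.125, 5.25) − 0.125·(34, 111.5) = (-3.125, -8.6875)
(x₄, y₄) = (-3.125, -8.6875) − 0.125·(-55.75, -184.25) = (3.84375, 14.34375)
∂J/∂x at (3.84375, 14.34375) = 92.125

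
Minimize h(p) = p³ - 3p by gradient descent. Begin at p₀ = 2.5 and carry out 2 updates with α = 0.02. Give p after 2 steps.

h′(p) = 3p² - 3
Step 1: h′(2.5) = 15.75; p₁ = 2.5 − 0.02·15.75 = 2.185
Step 2: h′(2.185) = 11.322675; p₂ = 2.185 − 0.02·11.322675 = 1.9585465

1.9585465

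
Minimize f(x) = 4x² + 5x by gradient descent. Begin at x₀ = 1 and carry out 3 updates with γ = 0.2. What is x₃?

-0.976

f′(x) = 8x + 5
Step 1: f′(1) = 13; x₁ = 1 − 0.2·13 = -1.6
Step 2: f′(-1.6) = -7.8; x₂ = -1.6 − 0.2·(-7.8) = -0.04
Step 3: f′(-0.04) = 4.68; x₃ = -0.04 − 0.2·4.68 = -0.976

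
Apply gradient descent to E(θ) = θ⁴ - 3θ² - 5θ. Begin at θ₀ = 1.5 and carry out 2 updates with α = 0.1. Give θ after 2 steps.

E′(θ) = 4θ³ - 6θ - 5
Step 1: E′(1.5) = -0.5; θ₁ = 1.5 − 0.1·(-0.5) = 1.55
Step 2: E′(1.55) = 0.5955; θ₂ = 1.55 − 0.1·0.5955 = 1.49045

1.49045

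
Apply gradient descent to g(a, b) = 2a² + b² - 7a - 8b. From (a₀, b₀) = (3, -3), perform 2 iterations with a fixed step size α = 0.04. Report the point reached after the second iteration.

∇g = (4a - 7, 2b - 8)
(a₁, b₁) = (3, -3) − 0.04·(5, -14) = (2.8, -2.44)
(a₂, b₂) = (2.8, -2.44) − 0.04·(4.2, -12.88) = (2.632, -1.9248)

(2.632, -1.9248)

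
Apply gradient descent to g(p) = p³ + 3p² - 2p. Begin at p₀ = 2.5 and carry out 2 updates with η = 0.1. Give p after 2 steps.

-0.2066875

g′(p) = 3p² + 6p - 2
Step 1: g′(2.5) = 31.75; p₁ = 2.5 − 0.1·31.75 = -0.675
Step 2: g′(-0.675) = -4.683125; p₂ = -0.675 − 0.1·(-4.683125) = -0.2066875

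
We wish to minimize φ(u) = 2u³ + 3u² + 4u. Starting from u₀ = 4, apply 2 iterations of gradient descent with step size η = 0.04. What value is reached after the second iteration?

-1.110784

φ′(u) = 6u² + 6u + 4
Step 1: φ′(4) = 124; u₁ = 4 − 0.04·124 = -0.96
Step 2: φ′(-0.96) = 3.7696; u₂ = -0.96 − 0.04·3.7696 = -1.110784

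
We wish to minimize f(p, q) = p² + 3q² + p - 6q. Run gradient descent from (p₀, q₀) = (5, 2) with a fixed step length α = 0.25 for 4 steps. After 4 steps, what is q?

1.0625

∇f = (2p + 1, 6q - 6)
(p₁, q₁) = (5, 2) − 0.25·(11, 6) = (2.25, 0.5)
(p₂, q₂) = (2.25, 0.5) − 0.25·(5.5, -3) = (0.875, 1.25)
(p₃, q₃) = (0.875, 1.25) − 0.25·(2.75, 1.5) = (0.1875, 0.875)
(p₄, q₄) = (0.1875, 0.875) − 0.25·(1.375, -0.75) = (-0.15625, 1.0625)
q = 1.0625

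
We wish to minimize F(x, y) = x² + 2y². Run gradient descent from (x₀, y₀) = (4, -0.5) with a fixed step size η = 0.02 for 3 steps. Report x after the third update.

∇F = (2x, 4y)
Step 1: at (4, -0.5), ∇F = (8, -2) → (4, -0.5) − 0.02·(8, -2) = (3.84, -0.46)
Step 2: at (3.84, -0.46), ∇F = (7.68, -1.84) → (3.84, -0.46) − 0.02·(7.68, -1.84) = (3.6864, -0.4232)
Step 3: at (3.6864, -0.4232), ∇F = (7.3728, -1.6928) → (3.6864, -0.4232) − 0.02·(7.3728, -1.6928) = (3.538944, -0.389344)
x = 3.538944

3.538944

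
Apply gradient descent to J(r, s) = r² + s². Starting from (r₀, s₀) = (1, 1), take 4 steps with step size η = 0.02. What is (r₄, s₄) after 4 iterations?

(0.84934656, 0.84934656)

∇J = (2r, 2s)
Step 1: at (1, 1), ∇J = (2, 2) → (1, 1) − 0.02·(2, 2) = (0.96, 0.96)
Step 2: at (0.96, 0.96), ∇J = (1.92, 1.92) → (0.96, 0.96) − 0.02·(1.92, 1.92) = (0.9216, 0.9216)
Step 3: at (0.9216, 0.9216), ∇J = (1.8432, 1.8432) → (0.9216, 0.9216) − 0.02·(1.8432, 1.8432) = (0.884736, 0.884736)
Step 4: at (0.884736, 0.884736), ∇J = (1.769472, 1.769472) → (0.884736, 0.884736) − 0.02·(1.769472, 1.769472) = (0.84934656, 0.84934656)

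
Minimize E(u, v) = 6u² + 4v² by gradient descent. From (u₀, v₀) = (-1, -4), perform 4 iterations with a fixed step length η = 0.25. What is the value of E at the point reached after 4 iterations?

1600

∇E = (12u, 8v)
Step 1: at (-1, -4), ∇E = (-12, -32) → (-1, -4) − 0.25·(-12, -32) = (2, 4)
Step 2: at (2, 4), ∇E = (24, 32) → (2, 4) − 0.25·(24, 32) = (-4, -4)
Step 3: at (-4, -4), ∇E = (-48, -32) → (-4, -4) − 0.25·(-48, -32) = (8, 4)
Step 4: at (8, 4), ∇E = (96, 32) → (8, 4) − 0.25·(96, 32) = (-16, -4)
E(-16, -4) = 1600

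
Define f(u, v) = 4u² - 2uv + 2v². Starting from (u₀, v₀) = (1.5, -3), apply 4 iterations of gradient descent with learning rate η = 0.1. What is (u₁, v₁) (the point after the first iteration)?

∇f = (8u - 2v, -2u + 4v)
Step 1: at (1.5, -3), ∇f = (18, -15) → (1.5, -3) − 0.1·(18, -15) = (-0.3, -1.5)

(-0.3, -1.5)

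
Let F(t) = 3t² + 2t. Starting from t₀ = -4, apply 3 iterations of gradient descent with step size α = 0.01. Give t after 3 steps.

-3.378808

F′(t) = 6t + 2
Step 1: F′(-4) = -22; t₁ = -4 − 0.01·(-22) = -3.78
Step 2: F′(-3.78) = -20.68; t₂ = -3.78 − 0.01·(-20.68) = -3.5732
Step 3: F′(-3.5732) = -19.4392; t₃ = -3.5732 − 0.01·(-19.4392) = -3.378808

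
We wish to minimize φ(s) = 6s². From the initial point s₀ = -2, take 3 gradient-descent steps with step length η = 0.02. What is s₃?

φ′(s) = 12s
Step 1: φ′(-2) = -24; s₁ = -2 − 0.02·(-24) = -1.52
Step 2: φ′(-1.52) = -18.24; s₂ = -1.52 − 0.02·(-18.24) = -1.1552
Step 3: φ′(-1.1552) = -13.8624; s₃ = -1.1552 − 0.02·(-13.8624) = -0.877952

-0.877952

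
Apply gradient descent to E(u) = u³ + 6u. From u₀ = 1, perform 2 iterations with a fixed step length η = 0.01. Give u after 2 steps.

0.825157

E′(u) = 3u² + 6
Step 1: E′(1) = 9; u₁ = 1 − 0.01·9 = 0.91
Step 2: E′(0.91) = 8.4843; u₂ = 0.91 − 0.01·8.4843 = 0.825157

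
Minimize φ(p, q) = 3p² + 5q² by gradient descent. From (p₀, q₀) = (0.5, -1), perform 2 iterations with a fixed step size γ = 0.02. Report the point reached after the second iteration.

(0.3872, -0.64)

∇φ = (6p, 10q)
(p₁, q₁) = (0.5, -1) − 0.02·(3, -10) = (0.44, -0.8)
(p₂, q₂) = (0.44, -0.8) − 0.02·(2.64, -8) = (0.3872, -0.64)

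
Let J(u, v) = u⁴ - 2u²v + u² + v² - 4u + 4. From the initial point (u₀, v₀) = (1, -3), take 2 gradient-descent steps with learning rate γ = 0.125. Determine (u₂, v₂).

(0.8984375, -1.359375)

∇J = (4u³ - 4uv + 2u - 4, -2u² + 2v)
(u₁, v₁) = (1, -3) − 0.125·(14, -8) = (-0.75, -2)
(u₂, v₂) = (-0.75, -2) − 0.125·(-13.1875, -5.125) = (0.8984375, -1.359375)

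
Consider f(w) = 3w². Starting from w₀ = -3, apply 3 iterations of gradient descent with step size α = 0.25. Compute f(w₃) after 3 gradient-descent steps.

0.421875

f′(w) = 6w
w₁ = -3 − 0.25·(-18) = 1.5
w₂ = 1.5 − 0.25·9 = -0.75
w₃ = -0.75 − 0.25·(-4.5) = 0.375
f(0.375) = 0.421875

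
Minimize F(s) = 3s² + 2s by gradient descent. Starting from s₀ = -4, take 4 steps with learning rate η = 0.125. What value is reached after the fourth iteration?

F′(s) = 6s + 2
Step 1: F′(-4) = -22; s₁ = -4 − 0.125·(-22) = -1.25
Step 2: F′(-1.25) = -5.5; s₂ = -1.25 − 0.125·(-5.5) = -0.5625
Step 3: F′(-0.5625) = -1.375; s₃ = -0.5625 − 0.125·(-1.375) = -0.390625
Step 4: F′(-0.390625) = -0.34375; s₄ = -0.390625 − 0.125·(-0.34375) = -0.34765625

-0.34765625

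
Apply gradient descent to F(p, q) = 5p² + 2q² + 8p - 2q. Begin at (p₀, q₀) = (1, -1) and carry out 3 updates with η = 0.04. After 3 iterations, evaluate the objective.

∇F = (10p + 8, 4q - 2)
(p₁, q₁) = (1, -1) − 0.04·(18, -6) = (0.28, -0.76)
(p₂, q₂) = (0.28, -0.76) − 0.04·(10.8, -5.04) = (-0.152, -0.5584)
(p₃, q₃) = (-0.152, -0.5584) − 0.04·(6.48, -4.2336) = (-0.4112, -0.389056)
F(-0.4112, -0.389056) = -1.363331657728

-1.363331657728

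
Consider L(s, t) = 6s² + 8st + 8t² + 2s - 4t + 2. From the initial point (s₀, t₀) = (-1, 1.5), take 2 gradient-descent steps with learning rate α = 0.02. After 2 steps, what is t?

∇L = (12s + 8t + 2, 8s + 16t - 4)
Step 1: at (-1, 1.5), ∇L = (2, 12) → (-1, 1.5) − 0.02·(2, 12) = (-1.04, 1.26)
Step 2: at (-1.04, 1.26), ∇L = (-0.4, 7.84) → (-1.04, 1.26) − 0.02·(-0.4, 7.84) = (-1.032, 1.1032)
t = 1.1032

1.1032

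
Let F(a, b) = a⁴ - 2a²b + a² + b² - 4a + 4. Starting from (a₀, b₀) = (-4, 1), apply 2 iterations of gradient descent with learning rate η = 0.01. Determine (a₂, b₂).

∇F = (4a³ - 4ab + 2a - 4, -2a² + 2b)
(a₁, b₁) = (-4, 1) − 0.01·(-252, -30) = (-1.48, 1.3)
(a₂, b₂) = (-1.48, 1.3) − 0.01·(-12.231168, -1.7808) = (-1.35768832, 1.317808)

(-1.35768832, 1.317808)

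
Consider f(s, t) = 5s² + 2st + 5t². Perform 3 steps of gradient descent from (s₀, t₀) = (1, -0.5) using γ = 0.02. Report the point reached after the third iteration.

(0.554272, -0.334784)

∇f = (10s + 2t, 2s + 10t)
(s₁, t₁) = (1, -0.5) − 0.02·(9, -3) = (0.82, -0.44)
(s₂, t₂) = (0.82, -0.44) − 0.02·(7.32, -2.76) = (0.6736, -0.3848)
(s₃, t₃) = (0.6736, -0.3848) − 0.02·(5.9664, -2.5008) = (0.554272, -0.334784)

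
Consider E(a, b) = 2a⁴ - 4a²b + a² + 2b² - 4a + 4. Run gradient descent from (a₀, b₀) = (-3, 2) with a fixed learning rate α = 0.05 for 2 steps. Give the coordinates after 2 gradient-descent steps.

(-68.6176, 9.682)

∇E = (8a³ - 8ab + 2a - 4, -4a² + 4b)
(a₁, b₁) = (-3, 2) − 0.05·(-178, -28) = (5.9, 3.4)
(a₂, b₂) = (5.9, 3.4) − 0.05·(1490.352, -125.64) = (-68.6176, 9.682)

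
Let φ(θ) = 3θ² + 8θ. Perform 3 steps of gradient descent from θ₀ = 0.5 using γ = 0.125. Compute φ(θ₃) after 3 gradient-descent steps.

-5.33087158203125

φ′(θ) = 6θ + 8
θ₁ = 0.5 − 0.125·11 = -0.875
θ₂ = -0.875 − 0.125·2.75 = -1.21875
θ₃ = -1.21875 − 0.125·0.6875 = -1.3046875
φ(-1.3046875) = -5.33087158203125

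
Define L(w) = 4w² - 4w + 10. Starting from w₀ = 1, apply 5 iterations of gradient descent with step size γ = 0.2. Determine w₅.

0.46112

L′(w) = 8w - 4
Step 1: L′(1) = 4; w₁ = 1 − 0.2·4 = 0.2
Step 2: L′(0.2) = -2.4; w₂ = 0.2 − 0.2·(-2.4) = 0.68
Step 3: L′(0.68) = 1.44; w₃ = 0.68 − 0.2·1.44 = 0.392
Step 4: L′(0.392) = -0.864; w₄ = 0.392 − 0.2·(-0.864) = 0.5648
Step 5: L′(0.5648) = 0.5184; w₅ = 0.5648 − 0.2·0.5184 = 0.46112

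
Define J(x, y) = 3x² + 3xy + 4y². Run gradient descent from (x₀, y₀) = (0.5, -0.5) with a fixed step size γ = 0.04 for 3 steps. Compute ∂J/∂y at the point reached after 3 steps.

∇J = (6x + 3y, 3x + 8y)
Step 1: at (0.5, -0.5), ∇J = (1.5, -2.5) → (0.5, -0.5) − 0.04·(1.5, -2.5) = (0.44, -0.4)
Step 2: at (0.44, -0.4), ∇J = (1.44, -1.88) → (0.44, -0.4) − 0.04·(1.44, -1.88) = (0.3824, -0.3248)
Step 3: at (0.3824, -0.3248), ∇J = (1.32, -1.4512) → (0.3824, -0.3248) − 0.04·(1.32, -1.4512) = (0.3296, -0.266752)
∂J/∂y at (0.3296, -0.266752) = -1.145216

-1.145216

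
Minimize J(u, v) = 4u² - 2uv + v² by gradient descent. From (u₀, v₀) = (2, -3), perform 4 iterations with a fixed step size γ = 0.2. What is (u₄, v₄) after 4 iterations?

∇J = (8u - 2v, -2u + 2v)
Step 1: at (2, -3), ∇J = (22, -10) → (2, -3) − 0.2·(22, -10) = (-2.4, -1)
Step 2: at (-2.4, -1), ∇J = (-17.2, 2.8) → (-2.4, -1) − 0.2·(-17.2, 2.8) = (1.04, -1.56)
Step 3: at (1.04, -1.56), ∇J = (11.44, -5.2) → (1.04, -1.56) − 0.2·(11.44, -5.2) = (-1.248, -0.52)
Step 4: at (-1.248, -0.52), ∇J = (-8.944, 1.456) → (-1.248, -0.52) − 0.2·(-8.944, 1.456) = (0.5408, -0.8112)

(0.5408, -0.8112)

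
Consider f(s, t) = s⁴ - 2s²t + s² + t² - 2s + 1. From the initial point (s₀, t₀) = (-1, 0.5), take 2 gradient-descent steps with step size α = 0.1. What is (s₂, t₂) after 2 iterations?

(-0.1904, 0.512)

∇f = (4s³ - 4st + 2s - 2, -2s² + 2t)
(s₁, t₁) = (-1, 0.5) − 0.1·(-6, -1) = (-0.4, 0.6)
(s₂, t₂) = (-0.4, 0.6) − 0.1·(-2.096, 0.88) = (-0.1904, 0.512)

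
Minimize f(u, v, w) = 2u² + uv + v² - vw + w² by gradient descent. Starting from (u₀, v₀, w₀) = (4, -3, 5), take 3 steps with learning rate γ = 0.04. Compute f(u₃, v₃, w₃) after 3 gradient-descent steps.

∇f = (4u + v, u + 2v - w, -v + 2w)
Step 1: at (4, -3, 5), ∇f = (13, -7, 13) → (4, -3, 5) − 0.04·(13, -7, 13) = (3.48, -2.72, 4.48)
Step 2: at (3.48, -2.72, 4.48), ∇f = (11.2, -6.44, 11.68) → (3.48, -2.72, 4.48) − 0.04·(11.2, -6.44, 11.68) = (3.032, -2.4624, 4.0128)
Step 3: at (3.032, -2.4624, 4.0128), ∇f = (9.6656, -5.9056, 10.488) → (3.032, -2.4624, 4.0128) − 0.04·(9.6656, -5.9056, 10.488) = (2.645376, -2.226176, 3.59328)
f(2.645376, -2.226176, 3.59328) = 33.973750239232

33.973750239232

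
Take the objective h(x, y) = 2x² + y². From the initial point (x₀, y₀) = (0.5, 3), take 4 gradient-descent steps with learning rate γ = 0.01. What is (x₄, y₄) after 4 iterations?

∇h = (4x, 2y)
(x₁, y₁) = (0.5, 3) − 0.01·(2, 6) = (0.48, 2.94)
(x₂, y₂) = (0.48, 2.94) − 0.01·(1.92, 5.88) = (0.4608, 2.8812)
(x₃, y₃) = (0.4608, 2.8812) − 0.01·(1.8432, 5.7624) = (0.442368, 2.823576)
(x₄, y₄) = (0.442368, 2.823576) − 0.01·(1.769472, 5.647152) = (0.42467328, 2.76710448)

(0.42467328, 2.76710448)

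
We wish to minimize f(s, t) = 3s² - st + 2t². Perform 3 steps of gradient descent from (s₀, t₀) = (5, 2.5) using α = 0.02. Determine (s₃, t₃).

(3.53426, 2.19252)

∇f = (6s - t, -s + 4t)
Step 1: at (5, 2.5), ∇f = (27.5, 5) → (5, 2.5) − 0.02·(27.5, 5) = (4.45, 2.4)
Step 2: at (4.45, 2.4), ∇f = (24.3, 5.15) → (4.45, 2.4) − 0.02·(24.3, 5.15) = (3.964, 2.297)
Step 3: at (3.964, 2.297), ∇f = (21.487, 5.224) → (3.964, 2.297) − 0.02·(21.487, 5.224) = (3.53426, 2.19252)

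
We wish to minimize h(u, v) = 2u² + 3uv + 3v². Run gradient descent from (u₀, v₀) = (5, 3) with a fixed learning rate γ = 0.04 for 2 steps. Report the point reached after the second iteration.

∇h = (4u + 3v, 3u + 6v)
Step 1: at (5, 3), ∇h = (29, 33) → (5, 3) − 0.04·(29, 33) = (3.84, 1.68)
Step 2: at (3.84, 1.68), ∇h = (20.4, 21.6) → (3.84, 1.68) − 0.04·(20.4, 21.6) = (3.024, 0.816)

(3.024, 0.816)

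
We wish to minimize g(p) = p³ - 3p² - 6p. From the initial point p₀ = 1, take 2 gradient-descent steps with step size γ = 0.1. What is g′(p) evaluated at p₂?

-1.727253

g′(p) = 3p² - 6p - 6
p₁ = 1 − 0.1·(-9) = 1.9
p₂ = 1.9 − 0.1·(-6.57) = 2.557
g′(p) at (2.557) = -1.727253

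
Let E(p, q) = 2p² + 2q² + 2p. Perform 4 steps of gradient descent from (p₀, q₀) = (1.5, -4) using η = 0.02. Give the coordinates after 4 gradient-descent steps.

∇E = (4p + 2, 4q)
Step 1: at (1.5, -4), ∇E = (8, -16) → (1.5, -4) − 0.02·(8, -16) = (1.34, -3.68)
Step 2: at (1.34, -3.68), ∇E = (7.36, -14.72) → (1.34, -3.68) − 0.02·(7.36, -14.72) = (1.1928, -3.3856)
Step 3: at (1.1928, -3.3856), ∇E = (6.7712, -13.5424) → (1.1928, -3.3856) − 0.02·(6.7712, -13.5424) = (1.057376, -3.114752)
Step 4: at (1.057376, -3.114752), ∇E = (6.229504, -12.459008) → (1.057376, -3.114752) − 0.02·(6.229504, -12.459008) = (0.93278592, -2.86557184)

(0.93278592, -2.86557184)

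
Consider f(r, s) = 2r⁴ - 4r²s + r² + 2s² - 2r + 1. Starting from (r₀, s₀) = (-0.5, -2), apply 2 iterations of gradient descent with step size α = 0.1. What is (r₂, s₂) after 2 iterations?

∇f = (8r³ - 8rs + 2r - 2, -4r² + 4s)
Step 1: at (-0.5, -2), ∇f = (-12, -9) → (-0.5, -2) − 0.1·(-12, -9) = (0.7, -1.1)
Step 2: at (0.7, -1.1), ∇f = (8.304, -6.36) → (0.7, -1.1) − 0.1·(8.304, -6.36) = (-0.1304, -0.464)

(-0.1304, -0.464)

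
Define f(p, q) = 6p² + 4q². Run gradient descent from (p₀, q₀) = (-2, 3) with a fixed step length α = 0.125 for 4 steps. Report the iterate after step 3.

∇f = (12p, 8q)
Step 1: at (-2, 3), ∇f = (-24, 24) → (-2, 3) − 0.125·(-24, 24) = (1, 0)
Step 2: at (1, 0), ∇f = (12, 0) → (1, 0) − 0.125·(12, 0) = (-0.5, 0)
Step 3: at (-0.5, 0), ∇f = (-6, 0) → (-0.5, 0) − 0.125·(-6, 0) = (0.25, 0)

(0.25, 0)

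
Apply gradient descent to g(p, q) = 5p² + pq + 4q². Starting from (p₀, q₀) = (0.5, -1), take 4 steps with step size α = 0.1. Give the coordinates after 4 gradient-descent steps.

(0.00145, -0.0035)

∇g = (10p + q, p + 8q)
Step 1: at (0.5, -1), ∇g = (4, -7.5) → (0.5, -1) − 0.1·(4, -7.5) = (0.1, -0.25)
Step 2: at (0.1, -0.25), ∇g = (0.75, -1.9) → (0.1, -0.25) − 0.1·(0.75, -1.9) = (0.025, -0.06)
Step 3: at (0.025, -0.06), ∇g = (0.19, -0.455) → (0.025, -0.06) − 0.1·(0.19, -0.455) = (0.006, -0.0145)
Step 4: at (0.006, -0.0145), ∇g = (0.0455, -0.11) → (0.006, -0.0145) − 0.1·(0.0455, -0.11) = (0.00145, -0.0035)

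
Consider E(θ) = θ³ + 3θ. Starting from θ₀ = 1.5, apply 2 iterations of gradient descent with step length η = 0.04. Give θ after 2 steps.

0.842148

E′(θ) = 3θ² + 3
Step 1: E′(1.5) = 9.75; θ₁ = 1.5 − 0.04·9.75 = 1.11
Step 2: E′(1.11) = 6.6963; θ₂ = 1.11 − 0.04·6.6963 = 0.842148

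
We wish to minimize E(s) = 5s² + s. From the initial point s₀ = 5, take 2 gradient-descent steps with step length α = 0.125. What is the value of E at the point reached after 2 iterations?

E′(s) = 10s + 1
Step 1: E′(5) = 51; s₁ = 5 − 0.125·51 = -1.375
Step 2: E′(-1.375) = -12.75; s₂ = -1.375 − 0.125·(-12.75) = 0.21875
E(0.21875) = 0.4580078125

0.4580078125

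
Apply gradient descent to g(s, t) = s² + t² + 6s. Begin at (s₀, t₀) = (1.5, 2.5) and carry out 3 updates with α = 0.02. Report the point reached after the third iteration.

∇g = (2s + 6, 2t)
Step 1: at (1.5, 2.5), ∇g = (9, 5) → (1.5, 2.5) − 0.02·(9, 5) = (1.32, 2.4)
Step 2: at (1.32, 2.4), ∇g = (8.64, 4.8) → (1.32, 2.4) − 0.02·(8.64, 4.8) = (1.1472, 2.304)
Step 3: at (1.1472, 2.304), ∇g = (8.2944, 4.608) → (1.1472, 2.304) − 0.02·(8.2944, 4.608) = (0.981312, 2.21184)

(0.981312, 2.21184)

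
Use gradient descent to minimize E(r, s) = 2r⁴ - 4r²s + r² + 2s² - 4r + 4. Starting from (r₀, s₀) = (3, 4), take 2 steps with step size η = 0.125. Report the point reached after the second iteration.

∇E = (8r³ - 8rs + 2r - 4, -4r² + 4s)
Step 1: at (3, 4), ∇E = (122, -20) → (3, 4) − 0.125·(122, -20) = (-12.25, 6.5)
Step 2: at (-12.25, 6.5), ∇E = (-14097.625, -574.25) → (-12.25, 6.5) − 0.125·(-14097.625, -574.25) = (1749.953125, 78.28125)

(1749.953125, 78.28125)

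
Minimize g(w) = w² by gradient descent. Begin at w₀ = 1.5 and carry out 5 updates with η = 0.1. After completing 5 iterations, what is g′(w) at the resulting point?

g′(w) = 2w
w₁ = 1.5 − 0.1·3 = 1.2
w₂ = 1.2 − 0.1·2.4 = 0.96
w₃ = 0.96 − 0.1·1.92 = 0.768
w₄ = 0.768 − 0.1·1.536 = 0.6144
w₅ = 0.6144 − 0.1·1.2288 = 0.49152
g′(w) at (0.49152) = 0.98304

0.98304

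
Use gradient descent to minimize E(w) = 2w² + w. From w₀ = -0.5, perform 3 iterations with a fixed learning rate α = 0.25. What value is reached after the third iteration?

E′(w) = 4w + 1
w₁ = -0.5 − 0.25·(-1) = -0.25
w₂ = -0.25 − 0.25·0 = -0.25
w₃ = -0.25 − 0.25·0 = -0.25

-0.25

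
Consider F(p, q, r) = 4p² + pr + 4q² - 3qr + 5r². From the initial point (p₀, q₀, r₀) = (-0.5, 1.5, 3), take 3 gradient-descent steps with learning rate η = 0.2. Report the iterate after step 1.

(-0.3, 0.9, -2)

∇F = (8p + r, 8q - 3r, p - 3q + 10r)
(p₁, q₁, r₁) = (-0.5, 1.5, 3) − 0.2·(-1, 3, 25) = (-0.3, 0.9, -2)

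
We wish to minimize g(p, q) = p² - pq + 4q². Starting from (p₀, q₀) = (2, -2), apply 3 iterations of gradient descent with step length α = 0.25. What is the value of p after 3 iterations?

∇g = (2p - q, -p + 8q)
Step 1: at (2, -2), ∇g = (6, -18) → (2, -2) − 0.25·(6, -18) = (0.5, 2.5)
Step 2: at (0.5, 2.5), ∇g = (-1.5, 19.5) → (0.5, 2.5) − 0.25·(-1.5, 19.5) = (0.875, -2.375)
Step 3: at (0.875, -2.375), ∇g = (4.125, -19.875) → (0.875, -2.375) − 0.25·(4.125, -19.875) = (-0.15625, 2.59375)
p = -0.15625

-0.15625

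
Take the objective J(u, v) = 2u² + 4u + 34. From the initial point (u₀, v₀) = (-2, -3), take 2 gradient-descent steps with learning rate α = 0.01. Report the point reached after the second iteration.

∇J = (4u + 4, 0)
(u₁, v₁) = (-2, -3) − 0.01·(-4, 0) = (-1.96, -3)
(u₂, v₂) = (-1.96, -3) − 0.01·(-3.84, 0) = (-1.9216, -3)

(-1.9216, -3)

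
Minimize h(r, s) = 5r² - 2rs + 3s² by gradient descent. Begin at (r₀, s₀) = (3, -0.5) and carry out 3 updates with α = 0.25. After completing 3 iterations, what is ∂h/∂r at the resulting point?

-147.5

∇h = (10r - 2s, -2r + 6s)
Step 1: at (3, -0.5), ∇h = (31, -9) → (3, -0.5) − 0.25·(31, -9) = (-4.75, 1.75)
Step 2: at (-4.75, 1.75), ∇h = (-51, 20) → (-4.75, 1.75) − 0.25·(-51, 20) = (8, -3.25)
Step 3: at (8, -3.25), ∇h = (86.5, -35.5) → (8, -3.25) − 0.25·(86.5, -35.5) = (-13.625, 5.625)
∂h/∂r at (-13.625, 5.625) = -147.5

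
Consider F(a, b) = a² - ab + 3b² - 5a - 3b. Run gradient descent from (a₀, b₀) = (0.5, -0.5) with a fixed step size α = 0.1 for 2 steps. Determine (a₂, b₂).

∇F = (2a - b - 5, -a + 6b - 3)
Step 1: at (0.5, -0.5), ∇F = (-3.5, -6.5) → (0.5, -0.5) − 0.1·(-3.5, -6.5) = (0.85, 0.15)
Step 2: at (0.85, 0.15), ∇F = (-3.45, -2.95) → (0.85, 0.15) − 0.1·(-3.45, -2.95) = (1.195, 0.445)

(1.195, 0.445)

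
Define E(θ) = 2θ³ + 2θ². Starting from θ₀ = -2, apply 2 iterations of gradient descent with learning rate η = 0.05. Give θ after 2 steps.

-4.592

E′(θ) = 6θ² + 4θ
Step 1: E′(-2) = 16; θ₁ = -2 − 0.05·16 = -2.8
Step 2: E′(-2.8) = 35.84; θ₂ = -2.8 − 0.05·35.84 = -4.592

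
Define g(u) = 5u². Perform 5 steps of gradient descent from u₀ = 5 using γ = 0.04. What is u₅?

g′(u) = 10u
Step 1: g′(5) = 50; u₁ = 5 − 0.04·50 = 3
Step 2: g′(3) = 30; u₂ = 3 − 0.04·30 = 1.8
Step 3: g′(1.8) = 18; u₃ = 1.8 − 0.04·18 = 1.08
Step 4: g′(1.08) = 10.8; u₄ = 1.08 − 0.04·10.8 = 0.648
Step 5: g′(0.648) = 6.48; u₅ = 0.648 − 0.04·6.48 = 0.3888

0.3888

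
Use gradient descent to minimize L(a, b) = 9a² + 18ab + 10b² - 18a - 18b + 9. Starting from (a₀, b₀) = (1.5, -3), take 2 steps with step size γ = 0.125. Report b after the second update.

∇L = (18a + 18b - 18, 18a + 20b - 18)
(a₁, b₁) = (1.5, -3) − 0.125·(-45, -51) = (7.125, 3.375)
(a₂, b₂) = (7.125, 3.375) − 0.125·(171, 177.75) = (-14.25, -18.84375)
b = -18.84375

-18.84375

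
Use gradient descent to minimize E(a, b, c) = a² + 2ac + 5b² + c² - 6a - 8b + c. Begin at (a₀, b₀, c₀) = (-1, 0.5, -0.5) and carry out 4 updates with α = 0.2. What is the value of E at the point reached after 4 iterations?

∇E = (2a + 2c - 6, 10b - 8, 2a + 2c + 1)
Step 1: at (-1, 0.5, -0.5), ∇E = (-9, -3, -2) → (-1, 0.5, -0.5) − 0.2·(-9, -3, -2) = (0.8, 1.1, -0.1)
Step 2: at (0.8, 1.1, -0.1), ∇E = (-4.6, 3, 2.4) → (0.8, 1.1, -0.1) − 0.2·(-4.6, 3, 2.4) = (1.72, 0.5, -0.58)
Step 3: at (1.72, 0.5, -0.58), ∇E = (-3.72, -3, 3.28) → (1.72, 0.5, -0.58) − 0.2·(-3.72, -3, 3.28) = (2.464, 1.1, -1.236)
Step 4: at (2.464, 1.1, -1.236), ∇E = (-3.544, 3, 3.456) → (2.464, 1.1, -1.236) − 0.2·(-3.544, 3, 3.456) = (3.1728, 0.5, -1.9272)
E(3.1728, 0.5, -1.9272) = -22.16248064

-22.16248064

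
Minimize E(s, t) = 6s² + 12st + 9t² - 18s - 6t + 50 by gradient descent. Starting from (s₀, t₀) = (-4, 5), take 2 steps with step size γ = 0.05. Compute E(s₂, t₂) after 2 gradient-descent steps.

∇E = (12s + 12t - 18, 12s + 18t - 6)
(s₁, t₁) = (-4, 5) − 0.05·(-6, 36) = (-3.7, 3.2)
(s₂, t₂) = (-3.7, 3.2) − 0.05·(-24, 7.2) = (-2.5, 2.84)
E(-2.5, 2.84) = 102.8504

102.8504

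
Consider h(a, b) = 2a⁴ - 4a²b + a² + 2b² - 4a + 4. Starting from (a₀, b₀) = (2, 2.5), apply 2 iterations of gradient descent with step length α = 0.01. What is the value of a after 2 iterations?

∇h = (8a³ - 8ab + 2a - 4, -4a² + 4b)
Step 1: at (2, 2.5), ∇h = (24, -6) → (2, 2.5) − 0.01·(24, -6) = (1.76, 2.56)
Step 2: at (1.76, 2.56), ∇h = (7.089408, -2.1504) → (1.76, 2.56) − 0.01·(7.089408, -2.1504) = (1.68910592, 2.581504)
a = 1.68910592

1.68910592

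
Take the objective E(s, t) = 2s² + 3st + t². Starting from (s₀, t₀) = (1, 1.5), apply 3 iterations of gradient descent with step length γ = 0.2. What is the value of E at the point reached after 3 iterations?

∇E = (4s + 3t, 3s + 2t)
Step 1: at (1, 1.5), ∇E = (8.5, 6) → (1, 1.5) − 0.2·(8.5, 6) = (-0.7, 0.3)
Step 2: at (-0.7, 0.3), ∇E = (-1.9, -1.5) → (-0.7, 0.3) − 0.2·(-1.9, -1.5) = (-0.32, 0.6)
Step 3: at (-0.32, 0.6), ∇E = (0.52, 0.24) → (-0.32, 0.6) − 0.2·(0.52, 0.24) = (-0.424, 0.552)
E(-0.424, 0.552) = -0.037888

-0.037888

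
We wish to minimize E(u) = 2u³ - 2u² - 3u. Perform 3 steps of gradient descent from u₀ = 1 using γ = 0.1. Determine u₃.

E′(u) = 6u² - 4u - 3
Step 1: E′(1) = -1; u₁ = 1 − 0.1·(-1) = 1.1
Step 2: E′(1.1) = -0.14; u₂ = 1.1 − 0.1·(-0.14) = 1.114
Step 3: E′(1.114) = -0.010024; u₃ = 1.114 − 0.1·(-0.010024) = 1.1150024

1.1150024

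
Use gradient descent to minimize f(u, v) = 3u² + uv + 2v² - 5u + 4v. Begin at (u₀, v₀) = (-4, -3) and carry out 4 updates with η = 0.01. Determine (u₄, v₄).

(-2.83726748, -2.565938)

∇f = (6u + v - 5, u + 4v + 4)
Step 1: at (-4, -3), ∇f = (-32, -12) → (-4, -3) − 0.01·(-32, -12) = (-3.68, -2.88)
Step 2: at (-3.68, -2.88), ∇f = (-29.96, -11.2) → (-3.68, -2.88) − 0.01·(-29.96, -11.2) = (-3.3804, -2.768)
Step 3: at (-3.3804, -2.768), ∇f = (-28.0504, -10.4524) → (-3.3804, -2.768) − 0.01·(-28.0504, -10.4524) = (-3.099896, -2.663476)
Step 4: at (-3.099896, -2.663476), ∇f = (-26.262852, -9.7538) → (-3.099896, -2.663476) − 0.01·(-26.262852, -9.7538) = (-2.83726748, -2.565938)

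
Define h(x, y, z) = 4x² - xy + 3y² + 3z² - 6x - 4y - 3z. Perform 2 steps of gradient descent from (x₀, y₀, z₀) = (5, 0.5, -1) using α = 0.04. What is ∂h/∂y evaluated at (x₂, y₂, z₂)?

∇h = (8x - y - 6, -x + 6y - 4, 6z - 3)
(x₁, y₁, z₁) = (5, 0.5, -1) − 0.04·(33.5, -6, -9) = (3.66, 0.74, -0.64)
(x₂, y₂, z₂) = (3.66, 0.74, -0.64) − 0.04·(22.54, -3.22, -6.84) = (2.7584, 0.8688, -0.3664)
∂h/∂y at (2.7584, 0.8688, -0.3664) = -1.5456

-1.5456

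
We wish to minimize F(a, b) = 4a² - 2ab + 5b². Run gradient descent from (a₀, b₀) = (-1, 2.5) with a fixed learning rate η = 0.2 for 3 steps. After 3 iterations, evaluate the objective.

148.763984

∇F = (8a - 2b, -2a + 10b)
(a₁, b₁) = (-1, 2.5) − 0.2·(-13, 27) = (1.6, -2.9)
(a₂, b₂) = (1.6, -2.9) − 0.2·(18.6, -32.2) = (-2.12, 3.54)
(a₃, b₃) = (-2.12, 3.54) − 0.2·(-24.04, 39.64) = (2.688, -4.388)
F(2.688, -4.388) = 148.763984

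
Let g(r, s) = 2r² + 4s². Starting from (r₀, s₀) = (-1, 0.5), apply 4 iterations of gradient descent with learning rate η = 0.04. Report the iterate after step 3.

(-0.592704, 0.157216)

∇g = (4r, 8s)
(r₁, s₁) = (-1, 0.5) − 0.04·(-4, 4) = (-0.84, 0.34)
(r₂, s₂) = (-0.84, 0.34) − 0.04·(-3.36, 2.72) = (-0.7056, 0.2312)
(r₃, s₃) = (-0.7056, 0.2312) − 0.04·(-2.8224, 1.8496) = (-0.592704, 0.157216)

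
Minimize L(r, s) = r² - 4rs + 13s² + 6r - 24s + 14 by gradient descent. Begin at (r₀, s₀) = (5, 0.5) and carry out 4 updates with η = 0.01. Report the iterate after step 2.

∇L = (2r - 4s + 6, -4r + 26s - 24)
(r₁, s₁) = (5, 0.5) − 0.01·(14, -31) = (4.86, 0.81)
(r₂, s₂) = (4.86, 0.81) − 0.01·(12.48, -22.38) = (4.7352, 1.0338)

(4.7352, 1.0338)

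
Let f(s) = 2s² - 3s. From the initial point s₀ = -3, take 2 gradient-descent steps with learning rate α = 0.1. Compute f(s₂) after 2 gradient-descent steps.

2.52

f′(s) = 4s - 3
Step 1: f′(-3) = -15; s₁ = -3 − 0.1·(-15) = -1.5
Step 2: f′(-1.5) = -9; s₂ = -1.5 − 0.1·(-9) = -0.6
f(-0.6) = 2.52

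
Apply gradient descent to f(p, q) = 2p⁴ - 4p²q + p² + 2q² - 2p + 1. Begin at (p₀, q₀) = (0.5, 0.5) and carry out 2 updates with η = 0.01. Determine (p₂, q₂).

∇f = (8p³ - 8pq + 2p - 2, -4p² + 4q)
Step 1: at (0.5, 0.5), ∇f = (-2, 1) → (0.5, 0.5) − 0.01·(-2, 1) = (0.52, 0.49)
Step 2: at (0.52, 0.49), ∇f = (-1.873536, 0.8784) → (0.52, 0.49) − 0.01·(-1.873536, 0.8784) = (0.53873536, 0.481216)

(0.53873536, 0.481216)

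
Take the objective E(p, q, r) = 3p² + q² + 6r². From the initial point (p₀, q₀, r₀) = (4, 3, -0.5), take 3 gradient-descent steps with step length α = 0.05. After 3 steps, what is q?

∇E = (6p, 2q, 12r)
Step 1: at (4, 3, -0.5), ∇E = (24, 6, -6) → (4, 3, -0.5) − 0.05·(24, 6, -6) = (2.8, 2.7, -0.2)
Step 2: at (2.8, 2.7, -0.2), ∇E = (16.8, 5.4, -2.4) → (2.8, 2.7, -0.2) − 0.05·(16.8, 5.4, -2.4) = (1.96, 2.43, -0.08)
Step 3: at (1.96, 2.43, -0.08), ∇E = (11.76, 4.86, -0.96) → (1.96, 2.43, -0.08) − 0.05·(11.76, 4.86, -0.96) = (1.372, 2.187, -0.032)
q = 2.187

2.187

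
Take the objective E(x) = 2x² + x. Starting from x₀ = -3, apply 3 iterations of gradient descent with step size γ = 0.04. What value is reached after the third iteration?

-1.879936

E′(x) = 4x + 1
x₁ = -3 − 0.04·(-11) = -2.56
x₂ = -2.56 − 0.04·(-9.24) = -2.1904
x₃ = -2.1904 − 0.04·(-7.7616) = -1.879936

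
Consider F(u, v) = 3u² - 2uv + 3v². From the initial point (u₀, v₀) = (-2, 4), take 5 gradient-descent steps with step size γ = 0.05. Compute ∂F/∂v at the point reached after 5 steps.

3.17696

∇F = (6u - 2v, -2u + 6v)
Step 1: at (-2, 4), ∇F = (-20, 28) → (-2, 4) − 0.05·(-20, 28) = (-1, 2.6)
Step 2: at (-1, 2.6), ∇F = (-11.2, 17.6) → (-1, 2.6) − 0.05·(-11.2, 17.6) = (-0.44, 1.72)
Step 3: at (-0.44, 1.72), ∇F = (-6.08, 11.2) → (-0.44, 1.72) − 0.05·(-6.08, 11.2) = (-0.136, 1.16)
Step 4: at (-0.136, 1.16), ∇F = (-3.136, 7.232) → (-0.136, 1.16) − 0.05·(-3.136, 7.232) = (0.0208, 0.7984)
Step 5: at (0.0208, 0.7984), ∇F = (-1.472, 4.7488) → (0.0208, 0.7984) − 0.05·(-1.472, 4.7488) = (0.0944, 0.56096)
∂F/∂v at (0.0944, 0.56096) = 3.17696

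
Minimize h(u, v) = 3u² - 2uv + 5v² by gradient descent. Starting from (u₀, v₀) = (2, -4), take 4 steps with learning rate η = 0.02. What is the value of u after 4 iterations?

∇h = (6u - 2v, -2u + 10v)
(u₁, v₁) = (2, -4) − 0.02·(20, -44) = (1.6, -3.12)
(u₂, v₂) = (1.6, -3.12) − 0.02·(15.84, -34.4) = (1.2832, -2.432)
(u₃, v₃) = (1.2832, -2.432) − 0.02·(12.5632, -26.8864) = (1.031936, -1.894272)
(u₄, v₄) = (1.031936, -1.894272) − 0.02·(9.98016, -21.006592) = (0.8323328, -1.47414016)
u = 0.8323328

0.8323328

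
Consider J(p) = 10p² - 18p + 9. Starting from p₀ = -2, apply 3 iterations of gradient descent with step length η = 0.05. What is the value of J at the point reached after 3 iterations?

0.9

J′(p) = 20p - 18
Step 1: J′(-2) = -58; p₁ = -2 − 0.05·(-58) = 0.9
Step 2: J′(0.9) = 0; p₂ = 0.9 − 0.05·0 = 0.9
Step 3: J′(0.9) = 0; p₃ = 0.9 − 0.05·0 = 0.9
J(0.9) = 0.9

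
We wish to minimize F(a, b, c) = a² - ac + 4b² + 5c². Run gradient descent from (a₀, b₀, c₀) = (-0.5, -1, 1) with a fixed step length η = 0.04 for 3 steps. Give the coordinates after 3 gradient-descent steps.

(-0.320896, -0.314432, 0.184192)

∇F = (2a - c, 8b, -a + 10c)
Step 1: at (-0.5, -1, 1), ∇F = (-2, -8, 10.5) → (-0.5, -1, 1) − 0.04·(-2, -8, 10.5) = (-0.42, -0.68, 0.58)
Step 2: at (-0.42, -0.68, 0.58), ∇F = (-1.42, -5.44, 6.22) → (-0.42, -0.68, 0.58) − 0.04·(-1.42, -5.44, 6.22) = (-0.3632, -0.4624, 0.3312)
Step 3: at (-0.3632, -0.4624, 0.3312), ∇F = (-1.0576, -3.6992, 3.6752) → (-0.3632, -0.4624, 0.3312) − 0.04·(-1.0576, -3.6992, 3.6752) = (-0.320896, -0.314432, 0.184192)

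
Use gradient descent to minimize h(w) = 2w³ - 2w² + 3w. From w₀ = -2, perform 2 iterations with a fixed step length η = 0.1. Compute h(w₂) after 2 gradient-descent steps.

-37210.01175

h′(w) = 6w² - 4w + 3
Step 1: h′(-2) = 35; w₁ = -2 − 0.1·35 = -5.5
Step 2: h′(-5.5) = 206.5; w₂ = -5.5 − 0.1·206.5 = -26.15
h(-26.15) = -37210.01175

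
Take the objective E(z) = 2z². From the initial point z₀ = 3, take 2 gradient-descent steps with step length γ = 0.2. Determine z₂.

E′(z) = 4z
z₁ = 3 − 0.2·12 = 0.6
z₂ = 0.6 − 0.2·2.4 = 0.12

0.12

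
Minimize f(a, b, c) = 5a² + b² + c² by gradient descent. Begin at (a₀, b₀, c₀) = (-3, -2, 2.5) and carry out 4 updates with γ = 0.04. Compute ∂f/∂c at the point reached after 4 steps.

∇f = (10a, 2b, 2c)
(a₁, b₁, c₁) = (-3, -2, 2.5) − 0.04·(-30, -4, 5) = (-1.8, -1.84, 2.3)
(a₂, b₂, c₂) = (-1.8, -1.84, 2.3) − 0.04·(-18, -3.68, 4.6) = (-1.08, -1.6928, 2.116)
(a₃, b₃, c₃) = (-1.08, -1.6928, 2.116) − 0.04·(-10.8, -3.3856, 4.232) = (-0.648, -1.557376, 1.94672)
(a₄, b₄, c₄) = (-0.648, -1.557376, 1.94672) − 0.04·(-6.48, -3.114752, 3.89344) = (-0.3888, -1.43278592, 1.7909824)
∂f/∂c at (-0.3888, -1.43278592, 1.7909824) = 3.5819648

3.5819648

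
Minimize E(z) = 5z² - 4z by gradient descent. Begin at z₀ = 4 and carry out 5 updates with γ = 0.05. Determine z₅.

E′(z) = 10z - 4
z₁ = 4 − 0.05·36 = 2.2
z₂ = 2.2 − 0.05·18 = 1.3
z₃ = 1.3 − 0.05·9 = 0.85
z₄ = 0.85 − 0.05·4.5 = 0.625
z₅ = 0.625 − 0.05·2.25 = 0.5125

0.5125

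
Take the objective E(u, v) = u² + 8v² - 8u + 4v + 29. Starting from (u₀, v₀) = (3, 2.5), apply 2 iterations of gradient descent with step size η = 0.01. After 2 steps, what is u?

3.0396

∇E = (2u - 8, 16v + 4)
(u₁, v₁) = (3, 2.5) − 0.01·(-2, 44) = (3.02, 2.06)
(u₂, v₂) = (3.02, 2.06) − 0.01·(-1.96, 36.96) = (3.0396, 1.6904)
u = 3.0396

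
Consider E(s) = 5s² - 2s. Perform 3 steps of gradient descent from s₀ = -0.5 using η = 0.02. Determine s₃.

-0.1584

E′(s) = 10s - 2
s₁ = -0.5 − 0.02·(-7) = -0.36
s₂ = -0.36 − 0.02·(-5.6) = -0.248
s₃ = -0.248 − 0.02·(-4.48) = -0.1584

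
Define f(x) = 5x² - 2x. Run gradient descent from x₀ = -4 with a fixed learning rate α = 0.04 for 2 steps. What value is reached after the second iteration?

-1.312

f′(x) = 10x - 2
x₁ = -4 − 0.04·(-42) = -2.32
x₂ = -2.32 − 0.04·(-25.2) = -1.312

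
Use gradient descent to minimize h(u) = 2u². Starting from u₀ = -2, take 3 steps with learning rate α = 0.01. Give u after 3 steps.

-1.769472

h′(u) = 4u
Step 1: h′(-2) = -8; u₁ = -2 − 0.01·(-8) = -1.92
Step 2: h′(-1.92) = -7.68; u₂ = -1.92 − 0.01·(-7.68) = -1.8432
Step 3: h′(-1.8432) = -7.3728; u₃ = -1.8432 − 0.01·(-7.3728) = -1.769472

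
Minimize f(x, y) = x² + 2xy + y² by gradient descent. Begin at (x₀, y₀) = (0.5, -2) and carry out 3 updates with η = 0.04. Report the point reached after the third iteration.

(0.805472, -1.694528)

∇f = (2x + 2y, 2x + 2y)
(x₁, y₁) = (0.5, -2) − 0.04·(-3, -3) = (0.62, -1.88)
(x₂, y₂) = (0.62, -1.88) − 0.04·(-2.52, -2.52) = (0.7208, -1.7792)
(x₃, y₃) = (0.7208, -1.7792) − 0.04·(-2.1168, -2.1168) = (0.805472, -1.694528)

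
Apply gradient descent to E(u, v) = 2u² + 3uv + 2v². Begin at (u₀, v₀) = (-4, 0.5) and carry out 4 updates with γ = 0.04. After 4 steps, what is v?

∇E = (4u + 3v, 3u + 4v)
(u₁, v₁) = (-4, 0.5) − 0.04·(-14.5, -10) = (-3.42, 0.9)
(u₂, v₂) = (-3.42, 0.9) − 0.04·(-10.98, -6.66) = (-2.9808, 1.1664)
(u₃, v₃) = (-2.9808, 1.1664) − 0.04·(-8.424, -4.2768) = (-2.64384, 1.337472)
(u₄, v₄) = (-2.64384, 1.337472) − 0.04·(-6.562944, -2.581632) = (-2.38132224, 1.44073728)
v = 1.44073728

1.44073728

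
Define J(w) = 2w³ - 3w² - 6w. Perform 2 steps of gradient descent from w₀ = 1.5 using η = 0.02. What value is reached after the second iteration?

J′(w) = 6w² - 6w - 6
w₁ = 1.5 − 0.02·(-1.5) = 1.53
w₂ = 1.53 − 0.02·(-1.1346) = 1.552692

1.552692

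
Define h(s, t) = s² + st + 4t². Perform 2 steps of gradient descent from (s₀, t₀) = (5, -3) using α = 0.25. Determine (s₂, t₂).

(1.1875, -2.5625)

∇h = (2s + t, s + 8t)
(s₁, t₁) = (5, -3) − 0.25·(7, -19) = (3.25, 1.75)
(s₂, t₂) = (3.25, 1.75) − 0.25·(8.25, 17.25) = (1.1875, -2.5625)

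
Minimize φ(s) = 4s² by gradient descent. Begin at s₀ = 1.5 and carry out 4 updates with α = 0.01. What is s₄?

1.07458944

φ′(s) = 8s
s₁ = 1.5 − 0.01·12 = 1.38
s₂ = 1.38 − 0.01·11.04 = 1.2696
s₃ = 1.2696 − 0.01·10.1568 = 1.168032
s₄ = 1.168032 − 0.01·9.344256 = 1.07458944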